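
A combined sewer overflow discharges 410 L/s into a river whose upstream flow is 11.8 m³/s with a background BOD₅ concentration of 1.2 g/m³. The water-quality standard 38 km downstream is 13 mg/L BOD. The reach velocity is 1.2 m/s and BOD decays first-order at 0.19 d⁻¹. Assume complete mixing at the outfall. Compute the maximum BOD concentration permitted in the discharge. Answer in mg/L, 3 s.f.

381 mg/L

410 L/s = 0.41 m³/s.
Travel time to the compliance point: t = 3.8e+04/1.2 = 3.167e+04 s = 0.3665 d; decay factor exp(−0.19·0.3665) = 0.9327.
So the concentration just after mixing may be at most 13/0.9327 = 13.94 mg/L.
Mass balance: 13.94·12.21 = 0.41·Cₑ + 11.8·1.2.
Cₑ = (170.2 − 14.16) / 0.41 = 380.5 mg/L.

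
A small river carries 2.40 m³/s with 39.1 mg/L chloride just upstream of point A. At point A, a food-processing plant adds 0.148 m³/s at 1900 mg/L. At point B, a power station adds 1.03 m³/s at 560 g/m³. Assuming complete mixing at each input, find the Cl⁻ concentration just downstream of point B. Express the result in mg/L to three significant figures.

After input A: C = (2.4·39.1 + 0.148·1900) / 2.548 = 147.2 mg/L.
After input B: C = (2.548·147.2 + 1.03·560) / 3.578 = 266 mg/L.

266 mg/L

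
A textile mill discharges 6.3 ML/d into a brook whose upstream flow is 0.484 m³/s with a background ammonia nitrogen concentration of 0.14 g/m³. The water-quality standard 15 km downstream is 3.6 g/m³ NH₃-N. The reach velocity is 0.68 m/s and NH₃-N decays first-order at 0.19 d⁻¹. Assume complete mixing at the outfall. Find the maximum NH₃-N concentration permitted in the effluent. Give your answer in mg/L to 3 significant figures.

27.9 mg/L

6.3 ML/d = 0.07292 m³/s.
Travel time to the compliance point: t = 1.5e+04/0.68 = 2.206e+04 s = 0.2553 d; decay factor exp(−0.19·0.2553) = 0.9526.
So the concentration just after mixing may be at most 3.6/0.9526 = 3.779 mg/L.
Mass balance: 3.779·0.5569 = 0.07292·Cₑ + 0.484·0.14.
Cₑ = (2.105 − 0.06776) / 0.07292 = 27.93 mg/L.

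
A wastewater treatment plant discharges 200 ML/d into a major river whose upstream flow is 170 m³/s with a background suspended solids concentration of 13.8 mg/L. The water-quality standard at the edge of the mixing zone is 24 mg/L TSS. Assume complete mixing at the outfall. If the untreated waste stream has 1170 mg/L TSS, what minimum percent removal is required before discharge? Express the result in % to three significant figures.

200 ML/d = 2.315 m³/s.
Mass balance: 24·172.3 = 2.315·Cₑ + 170·13.8.
Cₑ = (4136 − 2346) / 2.315 = 773.1 mg/L.
Required removal = 1 − 773.1/1170 = 33.92 %.

33.9 %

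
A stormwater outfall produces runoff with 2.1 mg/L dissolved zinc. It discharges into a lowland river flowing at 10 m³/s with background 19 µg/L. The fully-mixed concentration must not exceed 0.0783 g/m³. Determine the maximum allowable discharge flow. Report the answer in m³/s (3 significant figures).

0.293 m³/s

19 µg/L = 0.019 mg/L.
Mass balance at complete mixing: C_std·(Q_w + Q_r) = Q_w·C_e + Q_r·C_b.
Rearranging, Q_w = Q_r·(C_std − C_b)/(C_e − C_std) = 10·(0.0783 − 0.019) / (2.1 − 0.0783) = 0.2933 m³/s.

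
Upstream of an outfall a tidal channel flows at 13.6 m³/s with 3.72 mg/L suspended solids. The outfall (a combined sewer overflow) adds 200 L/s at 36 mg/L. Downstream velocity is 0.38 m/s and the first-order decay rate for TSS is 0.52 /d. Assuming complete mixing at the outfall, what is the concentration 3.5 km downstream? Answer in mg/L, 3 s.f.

200 L/s = 0.2 m³/s.
After complete mixing, C₀ = (0.2·36 + 13.6·3.72) / 13.8 = 4.188 mg/L.
Travel time t = 3500 m / 0.38 m/s = 9211 s = 0.1066 d.
C = 4.188·exp(−0.52·0.1066) = 4.188·0.9461 = 3.962 mg/L.

3.96 mg/L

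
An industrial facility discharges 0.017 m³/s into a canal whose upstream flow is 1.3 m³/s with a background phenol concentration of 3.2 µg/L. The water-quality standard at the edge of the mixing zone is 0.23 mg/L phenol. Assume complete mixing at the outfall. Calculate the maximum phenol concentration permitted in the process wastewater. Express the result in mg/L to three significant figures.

17.6 mg/L

3.2 µg/L = 0.0032 mg/L.
Mass balance: 0.23·1.317 = 0.017·Cₑ + 1.3·0.0032.
Cₑ = (0.3029 − 0.00416) / 0.017 = 17.57 mg/L.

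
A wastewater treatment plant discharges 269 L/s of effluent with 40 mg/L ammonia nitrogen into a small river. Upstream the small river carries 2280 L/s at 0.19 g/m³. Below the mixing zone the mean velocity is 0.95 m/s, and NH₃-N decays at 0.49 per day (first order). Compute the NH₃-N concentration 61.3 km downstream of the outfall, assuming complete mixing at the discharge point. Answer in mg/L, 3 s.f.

3.05 mg/L

269 L/s = 0.269 m³/s.
2280 L/s = 2.28 m³/s.
After complete mixing, C₀ = (0.269·40 + 2.28·0.19) / 2.549 = 4.391 mg/L.
Travel time t = 6.13e+04 m / 0.95 m/s = 6.453e+04 s = 0.7468 d.
C = 4.391·exp(−0.49·0.7468) = 4.391·0.6935 = 3.045 mg/L.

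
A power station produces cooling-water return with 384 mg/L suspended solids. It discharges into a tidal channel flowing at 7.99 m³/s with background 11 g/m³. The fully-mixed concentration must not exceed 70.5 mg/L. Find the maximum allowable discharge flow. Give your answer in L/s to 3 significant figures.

1520 L/s

Mass balance at complete mixing: C_std·(Q_w + Q_r) = Q_w·C_e + Q_r·C_b.
Rearranging, Q_w = Q_r·(C_std − C_b)/(C_e − C_std) = 7.99·(70.5 − 11) / (384 − 70.5) = 1.516 m³/s.
= 1516 L/s.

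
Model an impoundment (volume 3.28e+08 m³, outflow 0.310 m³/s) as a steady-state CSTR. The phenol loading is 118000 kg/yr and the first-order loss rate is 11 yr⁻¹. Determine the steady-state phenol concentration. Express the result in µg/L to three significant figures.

Outflow Q = 0.310 m³/s × 3.156e+07 s/yr = 9.783e+06 m³/yr.
Steady-state CSTR mass balance: W = Q·C + k·V·C, so C = W/(Q + kV).
Q + kV = 9.783e+06 + 11·3.28e+08 = 3.618e+09 m³/yr.
C = 118000/3.618e+09 = 3.262e-05 kg/m³ = 0.03262 mg/L = 32.62 µg/L.

32.6 µg/L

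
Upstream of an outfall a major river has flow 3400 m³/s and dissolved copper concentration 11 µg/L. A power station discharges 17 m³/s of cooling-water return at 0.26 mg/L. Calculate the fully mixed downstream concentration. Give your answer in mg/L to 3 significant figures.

11 µg/L = 0.011 mg/L.
Conservation of mass across the mixing zone: C = (17·0.26 + 3400·0.011) / (17 + 3400) = 41.82/3417 = 0.01224 mg/L.

0.0122 mg/L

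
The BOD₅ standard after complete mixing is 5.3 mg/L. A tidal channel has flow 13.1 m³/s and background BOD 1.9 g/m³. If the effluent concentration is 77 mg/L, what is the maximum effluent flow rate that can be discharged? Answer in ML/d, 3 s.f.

53.7 ML/d

Mass balance at complete mixing: C_std·(Q_w + Q_r) = Q_w·C_e + Q_r·C_b.
Rearranging, Q_w = Q_r·(C_std − C_b)/(C_e − C_std) = 13.1·(5.3 − 1.9) / (77 − 5.3) = 0.6212 m³/s.
= 53.67 ML/d.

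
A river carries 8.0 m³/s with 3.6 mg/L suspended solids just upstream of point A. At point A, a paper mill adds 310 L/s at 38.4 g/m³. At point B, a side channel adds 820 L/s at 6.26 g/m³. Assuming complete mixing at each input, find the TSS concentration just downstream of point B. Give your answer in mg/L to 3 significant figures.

310 L/s = 0.31 m³/s.
After input A: C = (8·3.6 + 0.31·38.4) / 8.31 = 4.898 mg/L.
820 L/s = 0.82 m³/s.
After input B: C = (8.31·4.898 + 0.82·6.26) / 9.13 = 5.021 mg/L.

5.02 mg/L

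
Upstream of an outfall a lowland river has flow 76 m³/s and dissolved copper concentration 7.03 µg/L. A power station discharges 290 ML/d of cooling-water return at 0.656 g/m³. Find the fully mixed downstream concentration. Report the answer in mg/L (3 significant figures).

0.0345 mg/L

290 ML/d = 3.356 m³/s.
7.03 µg/L = 0.00703 mg/L.
Conservation of mass across the mixing zone: C = (3.356·0.656 + 76·0.00703) / (3.356 + 76) = 2.736/79.36 = 0.03448 mg/L.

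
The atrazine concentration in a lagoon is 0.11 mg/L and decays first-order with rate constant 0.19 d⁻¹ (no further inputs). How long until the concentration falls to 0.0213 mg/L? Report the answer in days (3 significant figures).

8.64 d

t = ln(C₀/C)/k = ln(0.11/0.0213)/0.19 = 1.642/0.19 = 8.641 d.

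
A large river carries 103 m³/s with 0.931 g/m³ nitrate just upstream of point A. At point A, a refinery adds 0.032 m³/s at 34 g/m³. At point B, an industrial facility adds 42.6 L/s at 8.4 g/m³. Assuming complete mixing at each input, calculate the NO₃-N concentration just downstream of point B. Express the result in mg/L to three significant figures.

0.944 mg/L

After input A: C = (103·0.931 + 0.032·34) / 103 = 0.9413 mg/L.
42.6 L/s = 0.0426 m³/s.
After input B: C = (103·0.9413 + 0.0426·8.4) / 103.1 = 0.9444 mg/L.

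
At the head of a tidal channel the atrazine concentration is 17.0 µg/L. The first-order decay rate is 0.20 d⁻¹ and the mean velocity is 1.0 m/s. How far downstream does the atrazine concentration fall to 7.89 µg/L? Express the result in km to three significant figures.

From C = C₀·e^(−kt), t = ln(C₀/C)/k = ln(17.0/7.89)/0.20 = 0.7676/0.20 = 3.838 d.
Distance = v·t = 1.0 m/s × 3.316e+05 s = 3.316e+05 m = 331.6 km.

332 km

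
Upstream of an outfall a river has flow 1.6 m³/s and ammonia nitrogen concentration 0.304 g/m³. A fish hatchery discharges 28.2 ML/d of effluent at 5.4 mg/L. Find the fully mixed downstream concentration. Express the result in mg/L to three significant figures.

28.2 ML/d = 0.3264 m³/s.
Conservation of mass across the mixing zone: C = (0.3264·5.4 + 1.6·0.304) / (0.3264 + 1.6) = 2.249/1.926 = 1.167 mg/L.

1.17 mg/L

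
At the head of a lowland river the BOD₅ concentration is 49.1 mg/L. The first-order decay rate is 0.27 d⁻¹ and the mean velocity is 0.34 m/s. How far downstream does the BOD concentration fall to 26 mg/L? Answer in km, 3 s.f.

From C = C₀·e^(−kt), t = ln(C₀/C)/k = ln(49.1/26)/0.27 = 0.6358/0.27 = 2.355 d.
Distance = v·t = 0.34 m/s × 2.034e+05 s = 6.917e+04 m = 69.17 km.

69.2 km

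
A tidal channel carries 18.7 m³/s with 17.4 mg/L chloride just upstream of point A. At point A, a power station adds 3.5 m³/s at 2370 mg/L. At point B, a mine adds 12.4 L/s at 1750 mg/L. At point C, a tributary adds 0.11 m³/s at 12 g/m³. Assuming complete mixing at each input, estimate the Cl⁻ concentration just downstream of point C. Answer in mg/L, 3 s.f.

After input A: C = (18.7·17.4 + 3.5·2370) / 22.2 = 388.3 mg/L.
12.4 L/s = 0.0124 m³/s.
After input B: C = (22.2·388.3 + 0.0124·1750) / 22.21 = 389.1 mg/L.
After input C: C = (22.21·389.1 + 0.11·12) / 22.32 = 387.2 mg/L.

387 mg/L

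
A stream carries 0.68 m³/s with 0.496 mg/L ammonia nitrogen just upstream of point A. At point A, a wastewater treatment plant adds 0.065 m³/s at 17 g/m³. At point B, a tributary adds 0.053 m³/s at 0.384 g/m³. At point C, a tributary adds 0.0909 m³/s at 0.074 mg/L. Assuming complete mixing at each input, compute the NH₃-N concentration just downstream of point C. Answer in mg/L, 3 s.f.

1.65 mg/L

After input A: C = (0.68·0.496 + 0.065·17) / 0.745 = 1.936 mg/L.
After input B: C = (0.745·1.936 + 0.053·0.384) / 0.798 = 1.833 mg/L.
After input C: C = (0.798·1.833 + 0.0909·0.074) / 0.8889 = 1.653 mg/L.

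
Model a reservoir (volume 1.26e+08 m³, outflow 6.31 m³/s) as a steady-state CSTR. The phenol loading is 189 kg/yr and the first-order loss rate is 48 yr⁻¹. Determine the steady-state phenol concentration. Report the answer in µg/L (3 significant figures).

0.0303 µg/L

Outflow Q = 6.31 m³/s × 3.156e+07 s/yr = 1.991e+08 m³/yr.
Steady-state CSTR mass balance: W = Q·C + k·V·C, so C = W/(Q + kV).
Q + kV = 1.991e+08 + 48·1.26e+08 = 6.247e+09 m³/yr.
C = 189/6.247e+09 = 3.025e-08 kg/m³ = 3.025e-05 mg/L = 0.03025 µg/L.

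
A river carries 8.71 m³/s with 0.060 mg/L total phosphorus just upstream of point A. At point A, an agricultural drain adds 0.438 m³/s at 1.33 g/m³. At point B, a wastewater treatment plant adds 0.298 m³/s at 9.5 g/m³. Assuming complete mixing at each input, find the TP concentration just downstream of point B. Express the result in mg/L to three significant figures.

After input A: C = (8.71·0.06 + 0.438·1.33) / 9.148 = 0.1208 mg/L.
After input B: C = (9.148·0.1208 + 0.298·9.5) / 9.446 = 0.4167 mg/L.

0.417 mg/L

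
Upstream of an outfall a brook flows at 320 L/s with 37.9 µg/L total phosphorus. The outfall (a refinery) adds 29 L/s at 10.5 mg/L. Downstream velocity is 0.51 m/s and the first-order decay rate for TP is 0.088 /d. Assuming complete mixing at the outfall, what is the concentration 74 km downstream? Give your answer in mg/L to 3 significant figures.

0.783 mg/L

29 L/s = 0.029 m³/s.
320 L/s = 0.32 m³/s.
37.9 µg/L = 0.0379 mg/L.
After complete mixing, C₀ = (0.029·10.5 + 0.32·0.0379) / 0.349 = 0.9072 mg/L.
Travel time t = 7.4e+04 m / 0.51 m/s = 1.451e+05 s = 1.679 d.
C = 0.9072·exp(−0.088·1.679) = 0.9072·0.8626 = 0.7826 mg/L.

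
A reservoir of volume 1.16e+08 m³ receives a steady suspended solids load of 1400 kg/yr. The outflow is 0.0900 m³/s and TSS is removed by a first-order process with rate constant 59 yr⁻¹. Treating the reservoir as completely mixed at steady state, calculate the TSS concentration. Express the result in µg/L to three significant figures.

0.204 µg/L

Outflow Q = 0.0900 m³/s × 3.156e+07 s/yr = 2.84e+06 m³/yr.
Steady-state CSTR mass balance: W = Q·C + k·V·C, so C = W/(Q + kV).
Q + kV = 2.84e+06 + 59·1.16e+08 = 6.847e+09 m³/yr.
C = 1400/6.847e+09 = 2.045e-07 kg/m³ = 0.0002045 mg/L = 0.2045 µg/L.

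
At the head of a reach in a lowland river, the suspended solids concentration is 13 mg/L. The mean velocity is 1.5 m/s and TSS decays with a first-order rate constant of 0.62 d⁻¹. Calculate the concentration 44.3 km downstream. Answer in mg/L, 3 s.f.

10.5 mg/L

Travel time t = 44.3 km / 1.5 m/s = 4.43e+04/1.5 = 2.953e+04 s = 0.3418 d.
First-order decay: C = 13·exp(−0.62·0.3418) = 13·0.809 = 10.52 mg/L.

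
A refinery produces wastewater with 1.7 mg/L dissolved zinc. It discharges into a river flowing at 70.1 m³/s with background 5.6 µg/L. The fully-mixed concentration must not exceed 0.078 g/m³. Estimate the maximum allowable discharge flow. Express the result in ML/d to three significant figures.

5.6 µg/L = 0.0056 mg/L.
Mass balance at complete mixing: C_std·(Q_w + Q_r) = Q_w·C_e + Q_r·C_b.
Rearranging, Q_w = Q_r·(C_std − C_b)/(C_e − C_std) = 70.1·(0.078 − 0.0056) / (1.7 − 0.078) = 3.129 m³/s.
= 270.3 ML/d.

270 ML/d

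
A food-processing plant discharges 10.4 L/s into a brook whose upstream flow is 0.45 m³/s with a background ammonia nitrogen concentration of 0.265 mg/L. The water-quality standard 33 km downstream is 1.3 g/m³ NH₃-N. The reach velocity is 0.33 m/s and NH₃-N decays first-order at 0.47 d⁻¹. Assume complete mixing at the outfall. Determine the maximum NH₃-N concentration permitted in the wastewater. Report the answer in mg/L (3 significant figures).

10.4 L/s = 0.0104 m³/s.
Travel time to the compliance point: t = 3.3e+04/0.33 = 1e+05 s = 1.157 d; decay factor exp(−0.47·1.157) = 0.5804.
So the concentration just after mixing may be at most 1.3/0.5804 = 2.24 mg/L.
Mass balance: 2.24·0.4604 = 0.0104·Cₑ + 0.45·0.265.
Cₑ = (1.031 − 0.1193) / 0.0104 = 87.68 mg/L.

87.7 mg/L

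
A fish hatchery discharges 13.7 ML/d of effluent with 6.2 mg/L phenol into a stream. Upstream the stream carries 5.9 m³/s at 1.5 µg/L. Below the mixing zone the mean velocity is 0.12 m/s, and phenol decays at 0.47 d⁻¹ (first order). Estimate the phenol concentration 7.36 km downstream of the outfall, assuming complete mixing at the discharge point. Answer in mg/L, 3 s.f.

0.117 mg/L

13.7 ML/d = 0.1586 m³/s.
1.5 µg/L = 0.0015 mg/L.
After complete mixing, C₀ = (0.1586·6.2 + 5.9·0.0015) / 6.059 = 0.1637 mg/L.
Travel time t = 7360 m / 0.12 m/s = 6.133e+04 s = 0.7099 d.
C = 0.1637·exp(−0.47·0.7099) = 0.1637·0.7163 = 0.1173 mg/L.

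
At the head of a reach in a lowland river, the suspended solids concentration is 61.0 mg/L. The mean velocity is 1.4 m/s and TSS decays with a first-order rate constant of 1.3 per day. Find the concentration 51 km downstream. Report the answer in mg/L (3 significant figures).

35.3 mg/L

Travel time t = 51 km / 1.4 m/s = 5.1e+04/1.4 = 3.643e+04 s = 0.4216 d.
First-order decay: C = 61.0·exp(−1.3·0.4216) = 61.0·0.578 = 35.26 mg/L.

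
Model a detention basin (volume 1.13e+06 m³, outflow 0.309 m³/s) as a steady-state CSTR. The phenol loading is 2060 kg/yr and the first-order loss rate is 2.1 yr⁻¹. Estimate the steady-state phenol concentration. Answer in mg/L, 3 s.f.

Outflow Q = 0.309 m³/s × 3.156e+07 s/yr = 9.751e+06 m³/yr.
Steady-state CSTR mass balance: W = Q·C + k·V·C, so C = W/(Q + kV).
Q + kV = 9.751e+06 + 2.1·1.13e+06 = 1.212e+07 m³/yr.
C = 2060/1.212e+07 = 0.0001699 kg/m³ = 0.1699 mg/L.

0.170 mg/L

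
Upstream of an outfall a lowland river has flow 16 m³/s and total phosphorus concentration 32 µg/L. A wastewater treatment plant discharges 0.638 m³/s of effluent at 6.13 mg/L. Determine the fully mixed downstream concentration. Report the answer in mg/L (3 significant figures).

32 µg/L = 0.032 mg/L.
By mass balance at complete mixing, C = (0.638·6.13 + 16·0.032) / (0.638 + 16) = 4.423/16.64 = 0.2658 mg/L.

0.266 mg/L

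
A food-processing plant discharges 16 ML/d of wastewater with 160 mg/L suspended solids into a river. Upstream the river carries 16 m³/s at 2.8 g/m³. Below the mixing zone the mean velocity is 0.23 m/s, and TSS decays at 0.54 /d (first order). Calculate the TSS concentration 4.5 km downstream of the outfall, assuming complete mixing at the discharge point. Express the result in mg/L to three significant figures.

4.07 mg/L

16 ML/d = 0.1852 m³/s.
After complete mixing, C₀ = (0.1852·160 + 16·2.8) / 16.19 = 4.599 mg/L.
Travel time t = 4500 m / 0.23 m/s = 1.957e+04 s = 0.2264 d.
C = 4.599·exp(−0.54·0.2264) = 4.599·0.8849 = 4.069 mg/L.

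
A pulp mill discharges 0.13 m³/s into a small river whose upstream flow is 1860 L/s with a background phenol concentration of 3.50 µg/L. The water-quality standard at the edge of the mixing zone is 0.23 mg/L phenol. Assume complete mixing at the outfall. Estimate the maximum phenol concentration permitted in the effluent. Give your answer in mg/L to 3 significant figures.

1860 L/s = 1.86 m³/s.
3.50 µg/L = 0.0035 mg/L.
Mass balance: 0.23·1.99 = 0.13·Cₑ + 1.86·0.0035.
Cₑ = (0.4577 − 0.00651) / 0.13 = 3.471 mg/L.

3.47 mg/L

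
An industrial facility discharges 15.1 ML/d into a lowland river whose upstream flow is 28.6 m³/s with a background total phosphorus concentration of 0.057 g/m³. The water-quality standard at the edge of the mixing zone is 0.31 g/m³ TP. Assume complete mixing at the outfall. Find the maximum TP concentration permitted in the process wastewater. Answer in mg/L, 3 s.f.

15.1 ML/d = 0.1748 m³/s.
Mass balance: 0.31·28.77 = 0.1748·Cₑ + 28.6·0.057.
Cₑ = (8.92 − 1.63) / 0.1748 = 41.71 mg/L.

41.7 mg/L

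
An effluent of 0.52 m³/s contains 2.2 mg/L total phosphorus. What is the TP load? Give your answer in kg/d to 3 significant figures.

Mass flux = Q·C = 0.52 m³/s × 2.2 g/m³ = 1.144 g/s.
= 1.144 g/s × 86.4 = 98.84 kg/d.

98.8 kg/d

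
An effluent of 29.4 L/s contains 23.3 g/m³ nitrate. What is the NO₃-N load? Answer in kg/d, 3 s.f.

59.2 kg/d

29.4 L/s = 0.0294 m³/s.
Mass flux = Q·C = 0.0294 m³/s × 23.3 g/m³ = 0.685 g/s.
= 0.685 g/s × 86.4 = 59.19 kg/d.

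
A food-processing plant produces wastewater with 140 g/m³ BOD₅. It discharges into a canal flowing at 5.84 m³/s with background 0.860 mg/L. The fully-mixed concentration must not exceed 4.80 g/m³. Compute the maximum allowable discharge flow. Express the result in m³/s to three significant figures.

Mass balance at complete mixing: C_std·(Q_w + Q_r) = Q_w·C_e + Q_r·C_b.
Rearranging, Q_w = Q_r·(C_std − C_b)/(C_e − C_std) = 5.84·(4.8 − 0.86) / (140 − 4.8) = 0.1702 m³/s.

0.170 m³/s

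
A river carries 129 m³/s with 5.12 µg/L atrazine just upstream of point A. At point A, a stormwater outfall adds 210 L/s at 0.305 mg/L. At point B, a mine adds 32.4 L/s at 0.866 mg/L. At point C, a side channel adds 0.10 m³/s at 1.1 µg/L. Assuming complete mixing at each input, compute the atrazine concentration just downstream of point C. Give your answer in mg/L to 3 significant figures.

5.12 µg/L = 0.00512 mg/L.
210 L/s = 0.21 m³/s.
After input A: C = (129·0.00512 + 0.21·0.305) / 129.2 = 0.005607 mg/L.
32.4 L/s = 0.0324 m³/s.
After input B: C = (129.2·0.005607 + 0.0324·0.866) / 129.2 = 0.005823 mg/L.
1.1 µg/L = 0.0011 mg/L.
After input C: C = (129.2·0.005823 + 0.1·0.0011) / 129.3 = 0.005819 mg/L.

0.00582 mg/L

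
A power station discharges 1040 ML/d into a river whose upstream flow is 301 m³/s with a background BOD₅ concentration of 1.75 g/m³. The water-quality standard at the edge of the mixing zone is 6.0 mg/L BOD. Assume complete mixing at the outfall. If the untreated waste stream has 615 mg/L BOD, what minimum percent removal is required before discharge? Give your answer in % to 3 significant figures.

81.7 %

1040 ML/d = 12.04 m³/s.
Mass balance: 6·313 = 12.04·Cₑ + 301·1.75.
Cₑ = (1878 − 526.8) / 12.04 = 112.3 mg/L.
Required removal = 1 − 112.3/615 = 81.74 %.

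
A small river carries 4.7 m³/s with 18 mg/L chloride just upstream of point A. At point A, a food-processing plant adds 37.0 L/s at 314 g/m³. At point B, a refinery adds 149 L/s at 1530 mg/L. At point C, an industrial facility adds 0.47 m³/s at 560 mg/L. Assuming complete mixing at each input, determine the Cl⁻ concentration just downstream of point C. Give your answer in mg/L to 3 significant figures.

37.0 L/s = 0.037 m³/s.
After input A: C = (4.7·18 + 0.037·314) / 4.737 = 20.31 mg/L.
149 L/s = 0.149 m³/s.
After input B: C = (4.737·20.31 + 0.149·1530) / 4.886 = 66.35 mg/L.
After input C: C = (4.886·66.35 + 0.47·560) / 5.356 = 109.7 mg/L.

110 mg/L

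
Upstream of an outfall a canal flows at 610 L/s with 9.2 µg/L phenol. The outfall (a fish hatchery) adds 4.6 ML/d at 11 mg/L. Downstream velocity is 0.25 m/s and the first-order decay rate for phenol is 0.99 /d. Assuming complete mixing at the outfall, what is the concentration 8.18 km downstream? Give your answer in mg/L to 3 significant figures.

4.6 ML/d = 0.05324 m³/s.
610 L/s = 0.61 m³/s.
9.2 µg/L = 0.0092 mg/L.
After complete mixing, C₀ = (0.05324·11 + 0.61·0.0092) / 0.6632 = 0.8915 mg/L.
Travel time t = 8180 m / 0.25 m/s = 3.272e+04 s = 0.3787 d.
C = 0.8915·exp(−0.99·0.3787) = 0.8915·0.6873 = 0.6127 mg/L.

0.613 mg/L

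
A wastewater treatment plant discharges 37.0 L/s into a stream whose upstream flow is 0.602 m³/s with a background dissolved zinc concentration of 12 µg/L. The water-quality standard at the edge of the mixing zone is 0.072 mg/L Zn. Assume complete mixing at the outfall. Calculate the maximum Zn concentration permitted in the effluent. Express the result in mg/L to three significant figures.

1.05 mg/L

37.0 L/s = 0.037 m³/s.
12 µg/L = 0.012 mg/L.
Mass balance: 0.072·0.639 = 0.037·Cₑ + 0.602·0.012.
Cₑ = (0.04601 − 0.007224) / 0.037 = 1.048 mg/L.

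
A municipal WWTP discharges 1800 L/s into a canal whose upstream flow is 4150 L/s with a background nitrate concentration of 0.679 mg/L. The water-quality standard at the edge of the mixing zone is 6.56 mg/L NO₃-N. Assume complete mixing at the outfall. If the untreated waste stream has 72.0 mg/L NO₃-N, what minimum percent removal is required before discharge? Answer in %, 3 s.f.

72.1 %

1800 L/s = 1.8 m³/s.
4150 L/s = 4.15 m³/s.
Mass balance: 6.56·5.95 = 1.8·Cₑ + 4.15·0.679.
Cₑ = (39.03 − 2.818) / 1.8 = 20.12 mg/L.
Required removal = 1 − 20.12/72.0 = 72.06 %.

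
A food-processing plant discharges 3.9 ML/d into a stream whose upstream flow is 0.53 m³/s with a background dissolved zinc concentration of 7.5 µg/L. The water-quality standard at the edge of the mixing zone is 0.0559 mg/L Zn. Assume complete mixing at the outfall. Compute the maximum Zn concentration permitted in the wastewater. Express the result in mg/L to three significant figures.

0.624 mg/L

3.9 ML/d = 0.04514 m³/s.
7.5 µg/L = 0.0075 mg/L.
Mass balance: 0.0559·0.5751 = 0.04514·Cₑ + 0.53·0.0075.
Cₑ = (0.03215 − 0.003975) / 0.04514 = 0.6242 mg/L.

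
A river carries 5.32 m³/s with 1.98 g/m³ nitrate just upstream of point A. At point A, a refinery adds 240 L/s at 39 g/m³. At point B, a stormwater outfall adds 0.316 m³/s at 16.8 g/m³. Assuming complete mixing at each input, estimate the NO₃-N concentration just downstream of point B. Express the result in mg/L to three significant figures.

4.29 mg/L

240 L/s = 0.24 m³/s.
After input A: C = (5.32·1.98 + 0.24·39) / 5.56 = 3.578 mg/L.
After input B: C = (5.56·3.578 + 0.316·16.8) / 5.876 = 4.289 mg/L.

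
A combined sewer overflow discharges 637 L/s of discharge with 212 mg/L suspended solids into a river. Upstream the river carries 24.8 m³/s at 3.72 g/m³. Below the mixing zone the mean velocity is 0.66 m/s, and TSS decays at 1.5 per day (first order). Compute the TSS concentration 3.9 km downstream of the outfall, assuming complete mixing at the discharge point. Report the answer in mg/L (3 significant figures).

637 L/s = 0.637 m³/s.
After complete mixing, C₀ = (0.637·212 + 24.8·3.72) / 25.44 = 8.936 mg/L.
Travel time t = 3900 m / 0.66 m/s = 5909 s = 0.06839 d.
C = 8.936·exp(−1.5·0.06839) = 8.936·0.9025 = 8.065 mg/L.

8.06 mg/L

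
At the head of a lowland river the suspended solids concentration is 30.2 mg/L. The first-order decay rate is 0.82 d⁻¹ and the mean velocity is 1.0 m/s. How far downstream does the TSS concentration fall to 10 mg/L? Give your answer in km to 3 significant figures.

116 km

From C = C₀·e^(−kt), t = ln(C₀/C)/k = ln(30.2/10)/0.82 = 1.105/0.82 = 1.348 d.
Distance = v·t = 1.0 m/s × 1.165e+05 s = 1.165e+05 m = 116.5 km.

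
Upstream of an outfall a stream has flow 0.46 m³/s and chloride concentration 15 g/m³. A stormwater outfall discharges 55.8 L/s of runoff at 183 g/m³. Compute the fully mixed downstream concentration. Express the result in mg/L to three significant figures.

33.2 mg/L

55.8 L/s = 0.0558 m³/s.
By mass balance at complete mixing, C = (0.0558·183 + 0.46·15) / (0.0558 + 0.46) = 17.11/0.5158 = 33.17 mg/L.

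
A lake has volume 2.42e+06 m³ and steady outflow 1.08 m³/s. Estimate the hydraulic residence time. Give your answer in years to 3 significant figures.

0.0710 yr

Q = 1.08 m³/s × 3.156e+07 s/yr = 3.408e+07 m³/yr.
Hydraulic residence time τ = V/Q = 2.42e+06/3.408e+07 = 0.071 yr.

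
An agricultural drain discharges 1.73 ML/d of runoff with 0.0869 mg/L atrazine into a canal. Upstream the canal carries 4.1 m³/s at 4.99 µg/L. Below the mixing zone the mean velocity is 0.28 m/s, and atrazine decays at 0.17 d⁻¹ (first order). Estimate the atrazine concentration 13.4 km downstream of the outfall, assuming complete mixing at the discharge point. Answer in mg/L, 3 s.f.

0.00490 mg/L

1.73 ML/d = 0.02002 m³/s.
4.99 µg/L = 0.00499 mg/L.
After complete mixing, C₀ = (0.02002·0.0869 + 4.1·0.00499) / 4.12 = 0.005388 mg/L.
Travel time t = 1.34e+04 m / 0.28 m/s = 4.786e+04 s = 0.5539 d.
C = 0.005388·exp(−0.17·0.5539) = 0.005388·0.9101 = 0.004904 mg/L.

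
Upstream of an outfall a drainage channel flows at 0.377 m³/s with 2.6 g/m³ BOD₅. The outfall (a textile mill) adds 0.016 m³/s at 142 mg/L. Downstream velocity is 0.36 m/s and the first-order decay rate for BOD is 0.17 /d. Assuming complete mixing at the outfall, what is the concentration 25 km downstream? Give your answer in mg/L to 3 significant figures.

7.22 mg/L

After complete mixing, C₀ = (0.016·142 + 0.377·2.6) / 0.393 = 8.275 mg/L.
Travel time t = 2.5e+04 m / 0.36 m/s = 6.944e+04 s = 0.8038 d.
C = 8.275·exp(−0.17·0.8038) = 8.275·0.8723 = 7.218 mg/L.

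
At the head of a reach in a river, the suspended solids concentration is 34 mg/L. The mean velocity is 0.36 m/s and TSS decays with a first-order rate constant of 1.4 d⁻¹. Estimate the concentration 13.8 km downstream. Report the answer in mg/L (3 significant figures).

Travel time t = 13.8 km / 0.36 m/s = 1.38e+04/0.36 = 3.833e+04 s = 0.4437 d.
First-order decay: C = 34·exp(−1.4·0.4437) = 34·0.5373 = 18.27 mg/L.

18.3 mg/L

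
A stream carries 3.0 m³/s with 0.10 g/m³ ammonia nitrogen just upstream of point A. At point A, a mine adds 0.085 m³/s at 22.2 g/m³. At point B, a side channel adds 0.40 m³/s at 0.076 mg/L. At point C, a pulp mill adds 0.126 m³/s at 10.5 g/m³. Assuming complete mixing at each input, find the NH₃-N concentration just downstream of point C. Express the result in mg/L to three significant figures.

After input A: C = (3·0.1 + 0.085·22.2) / 3.085 = 0.7089 mg/L.
After input B: C = (3.085·0.7089 + 0.4·0.076) / 3.485 = 0.6363 mg/L.
After input C: C = (3.485·0.6363 + 0.126·10.5) / 3.611 = 0.9804 mg/L.

0.980 mg/L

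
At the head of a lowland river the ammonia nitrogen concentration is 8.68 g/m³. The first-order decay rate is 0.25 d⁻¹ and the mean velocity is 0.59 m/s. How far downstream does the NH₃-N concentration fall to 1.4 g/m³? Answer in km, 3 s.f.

From C = C₀·e^(−kt), t = ln(C₀/C)/k = ln(8.68/1.4)/0.25 = 1.825/0.25 = 7.298 d.
Distance = v·t = 0.59 m/s × 6.306e+05 s = 3.72e+05 m = 372 km.

372 km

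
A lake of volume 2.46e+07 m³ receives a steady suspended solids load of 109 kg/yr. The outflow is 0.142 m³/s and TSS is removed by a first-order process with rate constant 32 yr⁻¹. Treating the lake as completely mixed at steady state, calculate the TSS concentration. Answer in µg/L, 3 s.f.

Outflow Q = 0.142 m³/s × 3.156e+07 s/yr = 4.481e+06 m³/yr.
Steady-state CSTR mass balance: W = Q·C + k·V·C, so C = W/(Q + kV).
Q + kV = 4.481e+06 + 32·2.46e+07 = 7.917e+08 m³/yr.
C = 109/7.917e+08 = 1.377e-07 kg/m³ = 0.0001377 mg/L = 0.1377 µg/L.

0.138 µg/L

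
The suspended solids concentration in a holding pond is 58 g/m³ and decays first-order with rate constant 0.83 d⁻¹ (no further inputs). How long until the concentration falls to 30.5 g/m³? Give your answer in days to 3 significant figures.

t = ln(C₀/C)/k = ln(58/30.5)/0.83 = 0.6427/0.83 = 0.7744 d.

0.774 d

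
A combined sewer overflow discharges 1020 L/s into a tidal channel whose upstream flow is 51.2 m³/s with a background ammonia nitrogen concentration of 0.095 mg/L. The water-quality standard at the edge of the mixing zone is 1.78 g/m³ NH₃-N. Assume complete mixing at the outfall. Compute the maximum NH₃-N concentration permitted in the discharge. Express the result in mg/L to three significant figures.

86.4 mg/L

1020 L/s = 1.02 m³/s.
Mass balance: 1.78·52.22 = 1.02·Cₑ + 51.2·0.095.
Cₑ = (92.95 − 4.864) / 1.02 = 86.36 mg/L.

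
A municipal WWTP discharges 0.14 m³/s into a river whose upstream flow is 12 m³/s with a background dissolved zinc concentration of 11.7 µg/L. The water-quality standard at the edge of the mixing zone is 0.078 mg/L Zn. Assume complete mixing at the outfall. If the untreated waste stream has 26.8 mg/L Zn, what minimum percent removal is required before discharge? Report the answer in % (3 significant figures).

11.7 µg/L = 0.0117 mg/L.
Mass balance: 0.078·12.14 = 0.14·Cₑ + 12·0.0117.
Cₑ = (0.9469 − 0.1404) / 0.14 = 5.761 mg/L.
Required removal = 1 − 5.761/26.8 = 78.5 %.

78.5 %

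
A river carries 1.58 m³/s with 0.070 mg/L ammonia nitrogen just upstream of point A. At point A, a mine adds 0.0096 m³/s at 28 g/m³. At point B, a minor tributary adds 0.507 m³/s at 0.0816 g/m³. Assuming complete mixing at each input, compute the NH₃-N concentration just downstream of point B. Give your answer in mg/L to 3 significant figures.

After input A: C = (1.58·0.07 + 0.0096·28) / 1.59 = 0.2387 mg/L.
After input B: C = (1.59·0.2387 + 0.507·0.0816) / 2.097 = 0.2007 mg/L.

0.201 mg/L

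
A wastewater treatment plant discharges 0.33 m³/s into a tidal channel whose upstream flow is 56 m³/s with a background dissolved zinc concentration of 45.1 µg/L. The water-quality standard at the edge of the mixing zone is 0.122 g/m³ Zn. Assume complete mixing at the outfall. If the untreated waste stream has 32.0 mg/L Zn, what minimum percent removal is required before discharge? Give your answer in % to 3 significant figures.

58.8 %

45.1 µg/L = 0.0451 mg/L.
Mass balance: 0.122·56.33 = 0.33·Cₑ + 56·0.0451.
Cₑ = (6.872 − 2.526) / 0.33 = 13.17 mg/L.
Required removal = 1 − 13.17/32.0 = 58.84 %.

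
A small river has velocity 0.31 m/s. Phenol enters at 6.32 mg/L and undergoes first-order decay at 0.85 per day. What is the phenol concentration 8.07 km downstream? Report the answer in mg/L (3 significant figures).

4.89 mg/L

Travel time t = 8.07 km / 0.31 m/s = 8070/0.31 = 2.603e+04 s = 0.3013 d.
First-order decay: C = 6.32·exp(−0.85·0.3013) = 6.32·0.7741 = 4.892 mg/L.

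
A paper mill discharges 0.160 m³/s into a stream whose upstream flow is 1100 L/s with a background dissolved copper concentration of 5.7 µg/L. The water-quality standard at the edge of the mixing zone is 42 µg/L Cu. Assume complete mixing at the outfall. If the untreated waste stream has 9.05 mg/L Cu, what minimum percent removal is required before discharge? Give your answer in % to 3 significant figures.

1100 L/s = 1.1 m³/s.
5.7 µg/L = 0.0057 mg/L.
42 µg/L = 0.042 mg/L.
Mass balance: 0.042·1.26 = 0.16·Cₑ + 1.1·0.0057.
Cₑ = (0.05292 − 0.00627) / 0.16 = 0.2916 mg/L.
Required removal = 1 − 0.2916/9.05 = 96.78 %.

96.8 %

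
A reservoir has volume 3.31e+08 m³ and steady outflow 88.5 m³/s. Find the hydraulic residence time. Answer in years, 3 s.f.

Q = 88.5 m³/s × 3.156e+07 s/yr = 2.793e+09 m³/yr.
Hydraulic residence time τ = V/Q = 3.31e+08/2.793e+09 = 0.1185 yr.

0.119 yr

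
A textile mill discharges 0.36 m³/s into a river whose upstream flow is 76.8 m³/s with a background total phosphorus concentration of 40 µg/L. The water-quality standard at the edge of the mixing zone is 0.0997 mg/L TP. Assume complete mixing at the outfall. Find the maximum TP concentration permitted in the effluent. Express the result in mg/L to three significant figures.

12.8 mg/L

40 µg/L = 0.04 mg/L.
Mass balance: 0.0997·77.16 = 0.36·Cₑ + 76.8·0.04.
Cₑ = (7.693 − 3.072) / 0.36 = 12.84 mg/L.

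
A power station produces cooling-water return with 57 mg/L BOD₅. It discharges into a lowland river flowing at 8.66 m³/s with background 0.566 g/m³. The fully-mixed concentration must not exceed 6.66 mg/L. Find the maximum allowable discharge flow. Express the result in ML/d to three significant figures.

Mass balance at complete mixing: C_std·(Q_w + Q_r) = Q_w·C_e + Q_r·C_b.
Rearranging, Q_w = Q_r·(C_std − C_b)/(C_e − C_std) = 8.66·(6.66 − 0.566) / (57 − 6.66) = 1.048 m³/s.
= 90.58 ML/d.

90.6 ML/d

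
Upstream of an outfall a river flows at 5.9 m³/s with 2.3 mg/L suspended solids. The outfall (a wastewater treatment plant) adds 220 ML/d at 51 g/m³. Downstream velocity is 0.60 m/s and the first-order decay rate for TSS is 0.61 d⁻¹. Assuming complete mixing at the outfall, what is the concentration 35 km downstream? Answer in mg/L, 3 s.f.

220 ML/d = 2.546 m³/s.
After complete mixing, C₀ = (2.546·51 + 5.9·2.3) / 8.446 = 16.98 mg/L.
Travel time t = 3.5e+04 m / 0.60 m/s = 5.833e+04 s = 0.6752 d.
C = 16.98·exp(−0.61·0.6752) = 16.98·0.6624 = 11.25 mg/L.

11.2 mg/L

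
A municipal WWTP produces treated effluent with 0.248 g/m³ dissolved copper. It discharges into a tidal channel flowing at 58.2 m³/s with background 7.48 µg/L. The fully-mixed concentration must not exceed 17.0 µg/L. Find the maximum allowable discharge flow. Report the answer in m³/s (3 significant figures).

2.40 m³/s

7.48 µg/L = 0.00748 mg/L.
17.0 µg/L = 0.017 mg/L.
Mass balance at complete mixing: C_std·(Q_w + Q_r) = Q_w·C_e + Q_r·C_b.
Rearranging, Q_w = Q_r·(C_std − C_b)/(C_e − C_std) = 58.2·(0.017 − 0.00748) / (0.248 − 0.017) = 2.399 m³/s.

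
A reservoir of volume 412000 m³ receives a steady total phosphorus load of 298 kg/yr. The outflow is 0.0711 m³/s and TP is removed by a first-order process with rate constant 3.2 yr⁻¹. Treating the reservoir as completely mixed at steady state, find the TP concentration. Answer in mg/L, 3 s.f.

Outflow Q = 0.0711 m³/s × 3.156e+07 s/yr = 2.244e+06 m³/yr.
Steady-state CSTR mass balance: W = Q·C + k·V·C, so C = W/(Q + kV).
Q + kV = 2.244e+06 + 3.2·412000 = 3.562e+06 m³/yr.
C = 298/3.562e+06 = 8.366e-05 kg/m³ = 0.08366 mg/L.

0.0837 mg/L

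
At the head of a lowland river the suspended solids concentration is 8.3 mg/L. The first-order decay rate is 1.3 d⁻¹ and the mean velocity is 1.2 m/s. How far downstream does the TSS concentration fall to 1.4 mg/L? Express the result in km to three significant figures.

From C = C₀·e^(−kt), t = ln(C₀/C)/k = ln(8.3/1.4)/1.3 = 1.78/1.3 = 1.369 d.
Distance = v·t = 1.2 m/s × 1.183e+05 s = 1.419e+05 m = 141.9 km.

142 km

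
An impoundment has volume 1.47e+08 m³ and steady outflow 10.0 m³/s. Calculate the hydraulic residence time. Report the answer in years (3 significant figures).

Q = 10.0 m³/s × 3.156e+07 s/yr = 3.156e+08 m³/yr.
Hydraulic residence time τ = V/Q = 1.47e+08/3.156e+08 = 0.4658 yr.

0.466 yr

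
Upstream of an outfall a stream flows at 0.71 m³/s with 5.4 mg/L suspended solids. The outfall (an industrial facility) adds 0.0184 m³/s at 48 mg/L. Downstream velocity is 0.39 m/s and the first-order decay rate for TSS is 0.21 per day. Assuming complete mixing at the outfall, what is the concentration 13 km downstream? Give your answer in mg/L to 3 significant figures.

5.97 mg/L

After complete mixing, C₀ = (0.0184·48 + 0.71·5.4) / 0.7284 = 6.476 mg/L.
Travel time t = 1.3e+04 m / 0.39 m/s = 3.333e+04 s = 0.3858 d.
C = 6.476·exp(−0.21·0.3858) = 6.476·0.9222 = 5.972 mg/L.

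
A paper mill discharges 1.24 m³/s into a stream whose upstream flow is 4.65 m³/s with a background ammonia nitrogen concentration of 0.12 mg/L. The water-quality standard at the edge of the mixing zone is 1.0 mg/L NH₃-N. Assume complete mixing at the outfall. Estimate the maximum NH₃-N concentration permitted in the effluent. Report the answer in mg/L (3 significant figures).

Mass balance: 1·5.89 = 1.24·Cₑ + 4.65·0.12.
Cₑ = (5.89 − 0.558) / 1.24 = 4.3 mg/L.

4.30 mg/L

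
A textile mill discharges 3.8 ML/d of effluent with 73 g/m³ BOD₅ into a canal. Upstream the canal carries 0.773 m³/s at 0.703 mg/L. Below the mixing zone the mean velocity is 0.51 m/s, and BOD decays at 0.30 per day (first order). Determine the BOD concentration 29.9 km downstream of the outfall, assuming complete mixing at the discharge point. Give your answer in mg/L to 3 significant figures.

3.75 mg/L

3.8 ML/d = 0.04398 m³/s.
After complete mixing, C₀ = (0.04398·73 + 0.773·0.703) / 0.817 = 4.595 mg/L.
Travel time t = 2.99e+04 m / 0.51 m/s = 5.863e+04 s = 0.6786 d.
C = 4.595·exp(−0.30·0.6786) = 4.595·0.8158 = 3.749 mg/L.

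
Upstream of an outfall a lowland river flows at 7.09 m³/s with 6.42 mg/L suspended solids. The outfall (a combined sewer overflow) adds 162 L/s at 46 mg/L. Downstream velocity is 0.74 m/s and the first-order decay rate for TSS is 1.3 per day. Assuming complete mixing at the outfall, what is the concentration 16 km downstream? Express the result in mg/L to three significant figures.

5.28 mg/L

162 L/s = 0.162 m³/s.
After complete mixing, C₀ = (0.162·46 + 7.09·6.42) / 7.252 = 7.304 mg/L.
Travel time t = 1.6e+04 m / 0.74 m/s = 2.162e+04 s = 0.2503 d.
C = 7.304·exp(−1.3·0.2503) = 7.304·0.7223 = 5.276 mg/L.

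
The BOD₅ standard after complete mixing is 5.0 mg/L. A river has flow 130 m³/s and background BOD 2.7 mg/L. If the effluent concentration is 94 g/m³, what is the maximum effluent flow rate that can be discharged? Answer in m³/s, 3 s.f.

Mass balance at complete mixing: C_std·(Q_w + Q_r) = Q_w·C_e + Q_r·C_b.
Rearranging, Q_w = Q_r·(C_std − C_b)/(C_e − C_std) = 130·(5 − 2.7) / (94 − 5) = 3.36 m³/s.

3.36 m³/s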